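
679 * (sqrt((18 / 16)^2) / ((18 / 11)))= 7469 / 16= 466.81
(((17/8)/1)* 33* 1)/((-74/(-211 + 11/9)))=22066/111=198.79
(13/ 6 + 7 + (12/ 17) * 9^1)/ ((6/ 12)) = 1583/ 51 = 31.04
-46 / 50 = -23 / 25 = -0.92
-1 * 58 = -58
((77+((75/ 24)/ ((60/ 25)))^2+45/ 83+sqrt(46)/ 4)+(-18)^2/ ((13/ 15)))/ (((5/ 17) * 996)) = 17 * sqrt(46)/ 19920+76593393631/ 49521438720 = 1.55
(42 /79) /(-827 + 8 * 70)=-0.00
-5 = -5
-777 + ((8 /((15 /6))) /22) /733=-31324747 /40315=-777.00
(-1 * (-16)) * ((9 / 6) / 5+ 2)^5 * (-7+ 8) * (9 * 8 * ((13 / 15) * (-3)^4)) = 81329630148 / 15625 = 5205096.33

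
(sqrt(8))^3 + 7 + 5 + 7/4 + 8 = 87/4 + 16* sqrt(2) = 44.38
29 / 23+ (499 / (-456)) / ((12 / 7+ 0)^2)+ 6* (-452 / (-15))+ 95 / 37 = 51481205411 / 279400320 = 184.26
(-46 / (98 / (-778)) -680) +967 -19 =31026 / 49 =633.18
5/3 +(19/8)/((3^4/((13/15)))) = 16447/9720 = 1.69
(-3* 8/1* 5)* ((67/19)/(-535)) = 1608/2033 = 0.79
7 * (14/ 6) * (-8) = -130.67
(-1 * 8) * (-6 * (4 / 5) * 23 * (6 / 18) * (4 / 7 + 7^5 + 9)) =173277952 / 35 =4950798.63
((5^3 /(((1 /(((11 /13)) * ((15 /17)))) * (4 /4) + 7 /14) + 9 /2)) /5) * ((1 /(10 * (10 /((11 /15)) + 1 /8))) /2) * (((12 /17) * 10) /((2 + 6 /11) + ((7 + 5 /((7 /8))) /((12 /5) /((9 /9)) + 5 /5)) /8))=31944000 /951567643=0.03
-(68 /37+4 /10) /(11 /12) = -4968 /2035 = -2.44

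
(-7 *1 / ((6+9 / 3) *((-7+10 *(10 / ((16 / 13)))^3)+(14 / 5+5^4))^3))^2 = 215504279044096000000 / 16365992195261213704454523093987780834306081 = 0.00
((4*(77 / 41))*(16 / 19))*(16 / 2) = 39424 / 779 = 50.61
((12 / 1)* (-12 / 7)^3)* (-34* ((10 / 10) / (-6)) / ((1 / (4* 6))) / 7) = -2820096 / 2401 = -1174.55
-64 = -64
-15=-15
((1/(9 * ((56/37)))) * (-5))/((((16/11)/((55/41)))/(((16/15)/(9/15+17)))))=-10175/495936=-0.02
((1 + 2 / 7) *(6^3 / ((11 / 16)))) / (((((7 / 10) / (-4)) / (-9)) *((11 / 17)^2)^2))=935221386240 / 7891499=118509.98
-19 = -19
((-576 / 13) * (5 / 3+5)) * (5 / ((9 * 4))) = -1600 / 39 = -41.03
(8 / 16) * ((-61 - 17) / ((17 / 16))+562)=4153 / 17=244.29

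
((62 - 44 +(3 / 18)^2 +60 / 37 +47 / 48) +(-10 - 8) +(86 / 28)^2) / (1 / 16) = 193.00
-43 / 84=-0.51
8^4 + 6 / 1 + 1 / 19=77939 / 19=4102.05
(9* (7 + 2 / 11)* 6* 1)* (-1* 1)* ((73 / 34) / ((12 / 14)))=-363321 / 374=-971.45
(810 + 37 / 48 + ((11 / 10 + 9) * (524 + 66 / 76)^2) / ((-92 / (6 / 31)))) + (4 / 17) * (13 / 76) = -264788299565 / 52508172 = -5042.80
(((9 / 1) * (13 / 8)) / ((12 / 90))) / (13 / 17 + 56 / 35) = 49725 / 1072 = 46.39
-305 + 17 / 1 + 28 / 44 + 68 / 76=-59872 / 209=-286.47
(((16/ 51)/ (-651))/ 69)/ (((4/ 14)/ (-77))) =616/ 327267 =0.00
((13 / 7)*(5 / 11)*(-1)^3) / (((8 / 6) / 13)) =-2535 / 308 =-8.23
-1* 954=-954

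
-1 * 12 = -12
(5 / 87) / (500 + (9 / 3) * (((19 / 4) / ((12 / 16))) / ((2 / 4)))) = 5 / 46806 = 0.00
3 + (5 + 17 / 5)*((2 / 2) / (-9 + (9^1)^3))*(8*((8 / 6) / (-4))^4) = 18232 / 6075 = 3.00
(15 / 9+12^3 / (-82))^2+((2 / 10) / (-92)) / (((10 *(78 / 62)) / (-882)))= 170432235953 / 452357100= 376.76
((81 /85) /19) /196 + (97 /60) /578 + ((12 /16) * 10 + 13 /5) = 326198077 /32287080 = 10.10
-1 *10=-10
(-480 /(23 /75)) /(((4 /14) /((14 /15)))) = -117600 /23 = -5113.04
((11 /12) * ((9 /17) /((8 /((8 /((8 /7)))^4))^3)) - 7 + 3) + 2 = 13119324.68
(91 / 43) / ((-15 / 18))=-546 / 215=-2.54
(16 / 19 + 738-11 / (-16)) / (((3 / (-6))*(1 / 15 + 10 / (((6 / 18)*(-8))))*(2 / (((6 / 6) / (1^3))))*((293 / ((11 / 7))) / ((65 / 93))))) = 61824675 / 82146652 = 0.75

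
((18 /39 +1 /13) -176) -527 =-9132 /13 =-702.46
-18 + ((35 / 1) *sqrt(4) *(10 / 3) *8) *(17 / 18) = 47114 / 27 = 1744.96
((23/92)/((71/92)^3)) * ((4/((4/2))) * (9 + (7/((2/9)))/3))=7592208/357911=21.21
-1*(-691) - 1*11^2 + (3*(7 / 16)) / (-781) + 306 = 10946475 / 12496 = 876.00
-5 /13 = -0.38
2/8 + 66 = 66.25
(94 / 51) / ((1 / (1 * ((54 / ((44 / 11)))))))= 423 / 17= 24.88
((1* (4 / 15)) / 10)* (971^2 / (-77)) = -1885682 / 5775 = -326.53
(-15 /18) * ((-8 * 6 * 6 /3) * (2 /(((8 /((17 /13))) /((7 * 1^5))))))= 2380 /13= 183.08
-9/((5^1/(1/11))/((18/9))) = -0.33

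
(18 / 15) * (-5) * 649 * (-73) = 284262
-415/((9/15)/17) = -35275/3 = -11758.33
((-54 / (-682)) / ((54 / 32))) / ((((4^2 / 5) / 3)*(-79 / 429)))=-585 / 2449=-0.24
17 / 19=0.89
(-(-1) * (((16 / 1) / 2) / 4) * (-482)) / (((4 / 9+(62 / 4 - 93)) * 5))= 17352 / 6935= 2.50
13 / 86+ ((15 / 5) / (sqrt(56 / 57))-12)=-1019 / 86+ 3 * sqrt(798) / 28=-8.82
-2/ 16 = -1/ 8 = -0.12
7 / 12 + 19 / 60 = 9 / 10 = 0.90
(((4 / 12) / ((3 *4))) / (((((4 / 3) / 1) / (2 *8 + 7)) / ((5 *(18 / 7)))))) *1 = 345 / 56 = 6.16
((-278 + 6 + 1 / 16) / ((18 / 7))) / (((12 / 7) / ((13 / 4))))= -2771587 / 13824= -200.49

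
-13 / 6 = -2.17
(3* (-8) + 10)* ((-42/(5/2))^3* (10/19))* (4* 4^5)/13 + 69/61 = 4146538643547/376675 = 11008266.13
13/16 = 0.81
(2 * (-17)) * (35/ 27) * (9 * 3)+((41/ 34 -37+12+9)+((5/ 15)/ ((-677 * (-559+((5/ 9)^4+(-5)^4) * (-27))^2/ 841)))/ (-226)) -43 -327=-36768387187053074534308/ 23348059771768659173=-1574.79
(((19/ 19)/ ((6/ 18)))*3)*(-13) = -117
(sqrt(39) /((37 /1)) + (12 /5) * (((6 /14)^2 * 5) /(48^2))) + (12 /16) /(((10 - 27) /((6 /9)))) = -1517 /53312 + sqrt(39) /37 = 0.14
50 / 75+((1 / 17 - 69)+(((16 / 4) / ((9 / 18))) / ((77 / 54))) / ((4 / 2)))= -257098 / 3927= -65.47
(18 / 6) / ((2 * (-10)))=-3 / 20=-0.15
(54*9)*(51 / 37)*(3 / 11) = 74358 / 407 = 182.70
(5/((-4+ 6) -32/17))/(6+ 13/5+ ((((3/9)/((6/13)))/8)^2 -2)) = 4406400/685133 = 6.43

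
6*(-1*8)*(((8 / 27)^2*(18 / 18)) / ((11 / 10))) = -10240 / 2673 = -3.83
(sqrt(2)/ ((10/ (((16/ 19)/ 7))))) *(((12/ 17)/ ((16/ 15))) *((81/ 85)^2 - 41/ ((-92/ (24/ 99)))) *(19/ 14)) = 16716747 *sqrt(2)/ 1522661525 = 0.02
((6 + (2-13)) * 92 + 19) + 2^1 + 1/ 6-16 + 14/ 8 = -5437/ 12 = -453.08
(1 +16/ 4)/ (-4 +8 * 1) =5/ 4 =1.25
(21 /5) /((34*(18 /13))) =91 /1020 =0.09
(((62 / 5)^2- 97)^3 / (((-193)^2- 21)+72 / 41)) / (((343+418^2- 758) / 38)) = 741930780987 / 692887353593750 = 0.00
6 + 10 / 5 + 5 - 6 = 7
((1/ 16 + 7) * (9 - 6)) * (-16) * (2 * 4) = -2712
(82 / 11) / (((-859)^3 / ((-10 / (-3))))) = -0.00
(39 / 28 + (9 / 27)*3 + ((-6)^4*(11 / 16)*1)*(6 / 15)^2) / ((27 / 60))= 101467 / 315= 322.12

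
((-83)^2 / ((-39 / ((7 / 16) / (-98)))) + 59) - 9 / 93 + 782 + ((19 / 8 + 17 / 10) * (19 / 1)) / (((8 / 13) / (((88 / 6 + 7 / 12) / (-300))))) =301615424953 / 361088000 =835.30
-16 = -16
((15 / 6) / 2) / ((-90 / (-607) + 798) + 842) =607 / 796456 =0.00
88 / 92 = 22 / 23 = 0.96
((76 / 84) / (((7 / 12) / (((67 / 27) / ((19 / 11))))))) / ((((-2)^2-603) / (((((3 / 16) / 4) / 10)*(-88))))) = 8107 / 5283180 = 0.00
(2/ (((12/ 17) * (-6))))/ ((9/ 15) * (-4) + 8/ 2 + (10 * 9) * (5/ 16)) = -170/ 10701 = -0.02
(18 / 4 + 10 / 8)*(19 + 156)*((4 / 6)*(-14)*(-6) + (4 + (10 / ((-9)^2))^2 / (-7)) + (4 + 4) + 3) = 1874912275 / 26244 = 71441.56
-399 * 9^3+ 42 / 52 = -7562625 / 26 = -290870.19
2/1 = 2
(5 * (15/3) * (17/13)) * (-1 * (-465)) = 197625/13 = 15201.92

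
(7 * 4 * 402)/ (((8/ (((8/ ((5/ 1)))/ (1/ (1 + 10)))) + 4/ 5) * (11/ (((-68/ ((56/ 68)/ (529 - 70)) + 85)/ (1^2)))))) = -30844120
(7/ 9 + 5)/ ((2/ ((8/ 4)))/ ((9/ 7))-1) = -26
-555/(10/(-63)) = 3496.50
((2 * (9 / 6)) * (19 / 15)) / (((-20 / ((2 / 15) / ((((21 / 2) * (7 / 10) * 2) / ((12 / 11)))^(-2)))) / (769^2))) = -3264252992539 / 1200000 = -2720210.83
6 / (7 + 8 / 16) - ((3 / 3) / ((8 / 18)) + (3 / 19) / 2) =-581 / 380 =-1.53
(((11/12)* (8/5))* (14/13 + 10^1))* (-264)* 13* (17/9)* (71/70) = -18694016/175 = -106822.95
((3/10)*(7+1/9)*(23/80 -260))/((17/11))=-457094/1275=-358.51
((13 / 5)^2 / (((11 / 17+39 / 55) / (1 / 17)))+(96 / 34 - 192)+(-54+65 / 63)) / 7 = -34.55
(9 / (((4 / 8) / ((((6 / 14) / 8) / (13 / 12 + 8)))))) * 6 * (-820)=-398520 / 763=-522.31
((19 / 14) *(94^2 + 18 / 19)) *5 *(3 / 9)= 59965 / 3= 19988.33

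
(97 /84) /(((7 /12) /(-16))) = -1552 /49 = -31.67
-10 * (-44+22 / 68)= 7425 / 17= 436.76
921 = 921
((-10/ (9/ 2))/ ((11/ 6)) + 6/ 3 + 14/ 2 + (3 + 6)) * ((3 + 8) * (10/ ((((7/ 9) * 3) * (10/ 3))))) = 1662/ 7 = 237.43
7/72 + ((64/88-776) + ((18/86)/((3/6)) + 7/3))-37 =-27565729/34056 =-809.42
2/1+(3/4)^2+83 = 1369/16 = 85.56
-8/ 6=-4/ 3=-1.33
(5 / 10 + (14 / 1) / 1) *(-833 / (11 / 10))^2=1006139050 / 121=8315198.76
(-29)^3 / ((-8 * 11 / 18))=4988.66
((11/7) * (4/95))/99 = 4/5985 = 0.00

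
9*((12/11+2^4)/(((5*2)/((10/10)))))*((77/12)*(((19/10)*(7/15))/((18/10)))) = 48.62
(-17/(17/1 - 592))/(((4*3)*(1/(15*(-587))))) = -9979/460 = -21.69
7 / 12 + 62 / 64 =149 / 96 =1.55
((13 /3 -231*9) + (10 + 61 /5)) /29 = -30787 /435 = -70.77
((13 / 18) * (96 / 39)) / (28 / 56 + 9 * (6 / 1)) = 32 / 981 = 0.03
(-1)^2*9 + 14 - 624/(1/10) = -6217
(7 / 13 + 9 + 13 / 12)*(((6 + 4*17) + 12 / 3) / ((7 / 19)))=2248.79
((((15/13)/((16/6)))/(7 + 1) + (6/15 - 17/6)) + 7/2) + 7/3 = 3.45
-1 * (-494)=494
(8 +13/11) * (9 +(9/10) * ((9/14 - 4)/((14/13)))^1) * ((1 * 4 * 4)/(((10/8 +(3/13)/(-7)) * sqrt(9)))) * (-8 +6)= -85019376/170555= -498.49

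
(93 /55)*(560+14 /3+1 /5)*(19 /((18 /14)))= 34934179 /2475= 14114.82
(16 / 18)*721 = 5768 / 9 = 640.89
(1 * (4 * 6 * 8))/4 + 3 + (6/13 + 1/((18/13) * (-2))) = 23915/468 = 51.10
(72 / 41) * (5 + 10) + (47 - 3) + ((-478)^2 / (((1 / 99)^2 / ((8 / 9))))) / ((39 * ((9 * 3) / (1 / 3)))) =9069085276 / 14391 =630191.46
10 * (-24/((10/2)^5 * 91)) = -0.00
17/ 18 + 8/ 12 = 29/ 18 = 1.61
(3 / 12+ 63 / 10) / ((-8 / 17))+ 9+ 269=42253 / 160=264.08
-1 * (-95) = 95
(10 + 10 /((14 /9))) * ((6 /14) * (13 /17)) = 4485 /833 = 5.38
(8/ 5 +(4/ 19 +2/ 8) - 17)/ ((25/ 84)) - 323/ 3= -1124776/ 7125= -157.86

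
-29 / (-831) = 29 / 831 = 0.03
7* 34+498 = 736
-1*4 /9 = -4 /9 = -0.44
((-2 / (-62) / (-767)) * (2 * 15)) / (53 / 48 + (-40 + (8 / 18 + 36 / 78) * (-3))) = 1440 / 47493643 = 0.00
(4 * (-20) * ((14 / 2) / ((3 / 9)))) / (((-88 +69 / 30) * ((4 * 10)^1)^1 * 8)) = 105 / 1714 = 0.06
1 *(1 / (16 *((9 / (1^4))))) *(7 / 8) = 7 / 1152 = 0.01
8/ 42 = 4/ 21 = 0.19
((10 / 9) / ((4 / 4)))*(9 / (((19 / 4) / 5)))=200 / 19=10.53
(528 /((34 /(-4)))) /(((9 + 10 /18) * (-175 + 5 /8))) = 4224 /113305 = 0.04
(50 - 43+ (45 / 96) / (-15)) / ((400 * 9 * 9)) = 223 / 1036800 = 0.00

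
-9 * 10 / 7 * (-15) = 1350 / 7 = 192.86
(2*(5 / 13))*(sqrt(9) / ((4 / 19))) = 285 / 26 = 10.96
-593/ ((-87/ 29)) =593/ 3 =197.67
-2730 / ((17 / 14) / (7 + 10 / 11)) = -3325140 / 187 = -17781.50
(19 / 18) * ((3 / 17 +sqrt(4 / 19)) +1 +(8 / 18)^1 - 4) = -3458 / 1377 +sqrt(19) / 9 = -2.03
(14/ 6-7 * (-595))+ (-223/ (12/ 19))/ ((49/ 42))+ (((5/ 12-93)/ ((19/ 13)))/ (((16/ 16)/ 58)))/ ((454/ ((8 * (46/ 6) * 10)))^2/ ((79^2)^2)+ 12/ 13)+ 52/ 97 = -3522946591178949839789/ 30622447456810616358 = -115.04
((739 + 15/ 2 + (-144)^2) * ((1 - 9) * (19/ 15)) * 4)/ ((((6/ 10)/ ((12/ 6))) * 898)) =-13061360/ 4041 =-3232.21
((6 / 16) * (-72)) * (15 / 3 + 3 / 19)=-2646 / 19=-139.26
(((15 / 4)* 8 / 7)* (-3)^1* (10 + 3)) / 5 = -234 / 7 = -33.43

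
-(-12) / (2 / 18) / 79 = 108 / 79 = 1.37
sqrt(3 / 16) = sqrt(3) / 4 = 0.43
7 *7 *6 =294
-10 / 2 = -5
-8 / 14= -4 / 7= -0.57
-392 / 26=-196 / 13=-15.08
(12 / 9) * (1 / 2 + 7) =10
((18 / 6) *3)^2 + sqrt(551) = sqrt(551) + 81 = 104.47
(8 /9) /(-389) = -8 /3501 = -0.00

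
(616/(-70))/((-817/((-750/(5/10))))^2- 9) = 19800000/19582511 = 1.01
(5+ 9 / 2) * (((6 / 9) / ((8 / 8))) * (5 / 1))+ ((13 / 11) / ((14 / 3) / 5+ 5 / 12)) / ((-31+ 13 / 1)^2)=761870 / 24057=31.67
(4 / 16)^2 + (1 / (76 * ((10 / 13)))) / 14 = 339 / 5320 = 0.06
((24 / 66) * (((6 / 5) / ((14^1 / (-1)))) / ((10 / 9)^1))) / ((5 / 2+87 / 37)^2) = -0.00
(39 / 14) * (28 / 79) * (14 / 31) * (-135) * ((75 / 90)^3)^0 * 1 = -147420 / 2449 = -60.20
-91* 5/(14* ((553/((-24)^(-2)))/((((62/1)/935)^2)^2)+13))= -60028865/30430148488496546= -0.00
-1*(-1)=1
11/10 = 1.10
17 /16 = 1.06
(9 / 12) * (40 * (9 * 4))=1080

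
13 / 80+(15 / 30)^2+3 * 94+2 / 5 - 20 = 262.81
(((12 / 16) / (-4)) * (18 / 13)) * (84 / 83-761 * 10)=8525871 / 4316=1975.41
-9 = -9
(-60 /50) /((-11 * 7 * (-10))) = -0.00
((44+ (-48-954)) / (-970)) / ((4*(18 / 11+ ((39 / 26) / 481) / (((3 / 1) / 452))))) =2534389 / 21619360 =0.12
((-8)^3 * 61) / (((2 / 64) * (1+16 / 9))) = -8994816 / 25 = -359792.64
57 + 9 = 66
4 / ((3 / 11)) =14.67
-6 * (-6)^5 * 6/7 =279936/7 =39990.86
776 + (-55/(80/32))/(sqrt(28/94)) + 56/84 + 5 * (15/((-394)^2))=736.36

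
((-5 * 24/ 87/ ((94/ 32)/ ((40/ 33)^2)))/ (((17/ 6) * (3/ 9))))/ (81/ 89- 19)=18227200/ 451394251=0.04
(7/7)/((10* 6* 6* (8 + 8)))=1/5760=0.00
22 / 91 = 0.24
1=1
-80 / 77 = -1.04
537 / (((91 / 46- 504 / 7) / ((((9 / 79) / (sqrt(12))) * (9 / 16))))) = -333477 * sqrt(3) / 4071344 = -0.14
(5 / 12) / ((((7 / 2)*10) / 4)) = 1 / 21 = 0.05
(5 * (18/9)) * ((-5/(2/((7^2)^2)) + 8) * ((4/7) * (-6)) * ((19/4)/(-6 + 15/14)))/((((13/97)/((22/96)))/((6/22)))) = -92373.44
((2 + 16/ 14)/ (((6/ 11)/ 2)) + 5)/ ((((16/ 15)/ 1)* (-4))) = -1735/ 448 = -3.87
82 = 82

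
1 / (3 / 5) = 5 / 3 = 1.67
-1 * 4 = -4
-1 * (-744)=744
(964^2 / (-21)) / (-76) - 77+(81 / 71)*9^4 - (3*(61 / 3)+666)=205763447 / 28329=7263.35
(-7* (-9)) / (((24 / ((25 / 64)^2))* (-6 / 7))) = -30625 / 65536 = -0.47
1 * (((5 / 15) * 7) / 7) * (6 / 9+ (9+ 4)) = 41 / 9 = 4.56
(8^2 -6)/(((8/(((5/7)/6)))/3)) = 145/56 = 2.59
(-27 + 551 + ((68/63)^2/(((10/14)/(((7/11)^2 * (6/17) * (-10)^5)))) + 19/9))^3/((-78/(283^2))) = 33037933882250922577394598875/2719831542714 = 12147051522640929.72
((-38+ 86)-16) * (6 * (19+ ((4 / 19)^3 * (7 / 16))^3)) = 1177164725712576 / 322687697779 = 3648.00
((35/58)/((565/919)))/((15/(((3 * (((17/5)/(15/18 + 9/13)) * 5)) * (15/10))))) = 107523/32770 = 3.28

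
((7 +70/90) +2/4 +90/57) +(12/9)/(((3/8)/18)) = 25259/342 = 73.86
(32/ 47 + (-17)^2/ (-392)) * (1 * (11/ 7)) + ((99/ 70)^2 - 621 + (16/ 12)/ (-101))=-604820551501/ 976932600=-619.10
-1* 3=-3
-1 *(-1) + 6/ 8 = 7/ 4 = 1.75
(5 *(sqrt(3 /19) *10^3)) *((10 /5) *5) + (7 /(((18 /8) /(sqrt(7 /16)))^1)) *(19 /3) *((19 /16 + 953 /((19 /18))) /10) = 384755 *sqrt(7) /864 + 50000 *sqrt(57) /19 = 21046.19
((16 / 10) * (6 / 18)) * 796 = 6368 / 15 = 424.53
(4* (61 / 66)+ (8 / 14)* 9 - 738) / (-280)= 42109 / 16170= 2.60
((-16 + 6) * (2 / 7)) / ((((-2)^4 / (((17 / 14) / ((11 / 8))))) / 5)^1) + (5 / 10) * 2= 114 / 539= 0.21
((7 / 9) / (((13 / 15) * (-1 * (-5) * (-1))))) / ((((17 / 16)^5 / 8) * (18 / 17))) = -29360128 / 29315871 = -1.00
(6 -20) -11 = -25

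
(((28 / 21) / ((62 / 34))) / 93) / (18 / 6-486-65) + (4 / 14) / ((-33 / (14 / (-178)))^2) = -14450299 / 1135669200633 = -0.00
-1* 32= -32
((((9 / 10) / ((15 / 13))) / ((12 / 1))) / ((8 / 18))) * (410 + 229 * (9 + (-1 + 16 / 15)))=727233 / 2000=363.62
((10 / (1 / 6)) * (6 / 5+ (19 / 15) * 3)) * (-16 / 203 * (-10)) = 48000 / 203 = 236.45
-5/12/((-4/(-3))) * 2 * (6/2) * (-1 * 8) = 15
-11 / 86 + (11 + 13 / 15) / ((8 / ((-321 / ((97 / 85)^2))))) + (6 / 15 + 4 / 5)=-2949882927 / 8091740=-364.55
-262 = -262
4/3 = 1.33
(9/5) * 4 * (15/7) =108/7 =15.43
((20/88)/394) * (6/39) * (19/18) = 95/1014156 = 0.00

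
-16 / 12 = -4 / 3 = -1.33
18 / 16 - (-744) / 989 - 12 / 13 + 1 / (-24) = 140789 / 154284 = 0.91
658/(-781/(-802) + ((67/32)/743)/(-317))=1988695635136/2943168509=675.70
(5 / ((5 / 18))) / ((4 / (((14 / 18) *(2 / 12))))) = 0.58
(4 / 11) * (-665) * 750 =-1995000 / 11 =-181363.64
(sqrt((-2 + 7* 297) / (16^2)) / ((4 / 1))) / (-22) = -sqrt(2077) / 1408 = -0.03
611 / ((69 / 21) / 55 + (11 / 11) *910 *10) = 235235 / 3503523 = 0.07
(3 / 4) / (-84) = -0.01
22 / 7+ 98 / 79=2424 / 553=4.38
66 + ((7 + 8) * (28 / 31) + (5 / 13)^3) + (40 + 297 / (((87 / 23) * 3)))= 287925966 / 1975103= 145.78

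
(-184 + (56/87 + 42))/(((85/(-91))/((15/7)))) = 159874/493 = 324.29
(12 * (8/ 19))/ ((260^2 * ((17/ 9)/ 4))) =0.00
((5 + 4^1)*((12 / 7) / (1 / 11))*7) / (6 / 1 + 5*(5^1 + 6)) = 1188 / 61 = 19.48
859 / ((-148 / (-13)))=11167 / 148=75.45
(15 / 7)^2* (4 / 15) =60 / 49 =1.22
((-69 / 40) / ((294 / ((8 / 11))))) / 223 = -23 / 1201970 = -0.00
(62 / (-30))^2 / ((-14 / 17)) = -16337 / 3150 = -5.19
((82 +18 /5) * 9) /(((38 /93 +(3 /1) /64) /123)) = 2820033792 /13555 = 208043.81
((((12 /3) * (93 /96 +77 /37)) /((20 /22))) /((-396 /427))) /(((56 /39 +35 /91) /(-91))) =1824064151 /2521920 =723.28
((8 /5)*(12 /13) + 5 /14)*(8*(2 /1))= 13352 /455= 29.35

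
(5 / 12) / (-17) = -5 / 204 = -0.02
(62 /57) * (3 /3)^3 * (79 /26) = 2449 /741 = 3.30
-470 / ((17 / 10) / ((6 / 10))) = -2820 / 17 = -165.88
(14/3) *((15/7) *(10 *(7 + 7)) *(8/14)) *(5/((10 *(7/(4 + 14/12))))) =6200/21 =295.24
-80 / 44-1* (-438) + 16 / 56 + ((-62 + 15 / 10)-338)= 5847 / 154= 37.97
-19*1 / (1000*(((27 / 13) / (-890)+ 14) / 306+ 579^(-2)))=-41761083117 / 100549677950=-0.42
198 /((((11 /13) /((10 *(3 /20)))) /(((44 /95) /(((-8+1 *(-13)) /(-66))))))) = 339768 /665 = 510.93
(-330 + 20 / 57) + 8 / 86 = -807742 / 2451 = -329.56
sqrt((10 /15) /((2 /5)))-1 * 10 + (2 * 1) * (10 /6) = -20 /3 + sqrt(15) /3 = -5.38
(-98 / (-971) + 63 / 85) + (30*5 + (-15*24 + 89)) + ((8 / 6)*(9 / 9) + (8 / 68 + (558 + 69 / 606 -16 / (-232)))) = 637446663667 / 1450470090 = 439.48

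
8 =8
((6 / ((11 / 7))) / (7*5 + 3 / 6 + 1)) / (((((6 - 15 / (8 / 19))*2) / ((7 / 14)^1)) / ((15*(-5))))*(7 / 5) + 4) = 21000 / 1247059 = 0.02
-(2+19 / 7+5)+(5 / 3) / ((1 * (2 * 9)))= -3637 / 378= -9.62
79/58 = 1.36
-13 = -13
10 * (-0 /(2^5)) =0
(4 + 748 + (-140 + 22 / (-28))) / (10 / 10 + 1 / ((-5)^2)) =213925 / 364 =587.71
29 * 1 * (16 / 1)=464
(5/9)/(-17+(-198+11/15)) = -25/9642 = -0.00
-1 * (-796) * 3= 2388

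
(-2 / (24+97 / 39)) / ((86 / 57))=-2223 / 44419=-0.05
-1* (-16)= 16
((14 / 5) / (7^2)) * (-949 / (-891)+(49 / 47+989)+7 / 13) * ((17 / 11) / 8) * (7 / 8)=4588751639 / 479072880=9.58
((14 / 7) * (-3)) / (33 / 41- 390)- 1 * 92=-489266 / 5319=-91.98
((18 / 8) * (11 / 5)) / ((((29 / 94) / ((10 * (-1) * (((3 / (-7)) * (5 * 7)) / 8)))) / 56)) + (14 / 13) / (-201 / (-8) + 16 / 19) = 25068820427 / 1488019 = 16847.11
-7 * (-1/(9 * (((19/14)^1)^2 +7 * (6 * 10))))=0.00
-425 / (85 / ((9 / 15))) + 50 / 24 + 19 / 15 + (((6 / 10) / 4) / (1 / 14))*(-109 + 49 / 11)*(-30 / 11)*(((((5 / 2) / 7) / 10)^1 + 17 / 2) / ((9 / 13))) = 17866097 / 2420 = 7382.68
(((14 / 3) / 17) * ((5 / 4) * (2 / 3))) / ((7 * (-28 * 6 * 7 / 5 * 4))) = -25 / 719712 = -0.00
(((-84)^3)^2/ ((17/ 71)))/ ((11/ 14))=349190243426304/ 187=1867327504953.50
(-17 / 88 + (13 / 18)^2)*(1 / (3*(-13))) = -2341 / 277992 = -0.01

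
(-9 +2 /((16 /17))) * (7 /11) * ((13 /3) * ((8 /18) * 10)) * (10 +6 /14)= -878.70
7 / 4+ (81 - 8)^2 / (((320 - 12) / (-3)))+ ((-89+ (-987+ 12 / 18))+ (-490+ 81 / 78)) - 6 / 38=-184249447 / 114114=-1614.61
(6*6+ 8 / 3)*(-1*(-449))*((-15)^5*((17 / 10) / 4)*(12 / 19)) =-3538799407.89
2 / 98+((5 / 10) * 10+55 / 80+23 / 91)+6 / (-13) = 56047 / 10192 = 5.50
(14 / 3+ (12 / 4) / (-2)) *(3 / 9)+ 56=1027 / 18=57.06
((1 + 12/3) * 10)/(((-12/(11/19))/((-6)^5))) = 356400/19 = 18757.89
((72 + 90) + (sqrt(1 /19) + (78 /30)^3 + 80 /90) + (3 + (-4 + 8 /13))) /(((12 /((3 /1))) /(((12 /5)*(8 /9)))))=8*sqrt(19) /285 + 21069392 /219375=96.17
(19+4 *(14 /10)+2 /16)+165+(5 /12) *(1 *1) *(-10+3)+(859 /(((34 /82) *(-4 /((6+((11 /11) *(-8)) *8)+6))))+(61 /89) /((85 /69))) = 4923823897 /181560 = 27119.54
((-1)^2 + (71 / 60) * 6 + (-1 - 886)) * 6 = -26367 / 5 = -5273.40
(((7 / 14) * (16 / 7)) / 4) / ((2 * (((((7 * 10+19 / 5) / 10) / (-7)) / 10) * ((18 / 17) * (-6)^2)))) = -2125 / 59778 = -0.04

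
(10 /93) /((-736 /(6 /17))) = -5 /96968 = -0.00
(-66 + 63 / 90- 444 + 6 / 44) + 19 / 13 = -363007 / 715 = -507.70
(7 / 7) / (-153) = -1 / 153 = -0.01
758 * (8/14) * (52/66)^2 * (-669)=-179877.19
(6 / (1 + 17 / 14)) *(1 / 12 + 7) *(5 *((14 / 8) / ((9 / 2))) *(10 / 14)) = 14875 / 558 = 26.66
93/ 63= 31/ 21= 1.48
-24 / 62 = -0.39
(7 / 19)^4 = 2401 / 130321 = 0.02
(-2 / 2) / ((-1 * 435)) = 1 / 435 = 0.00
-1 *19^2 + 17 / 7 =-2510 / 7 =-358.57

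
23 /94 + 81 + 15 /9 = 23381 /282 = 82.91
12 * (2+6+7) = 180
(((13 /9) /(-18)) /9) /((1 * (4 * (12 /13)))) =-169 /69984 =-0.00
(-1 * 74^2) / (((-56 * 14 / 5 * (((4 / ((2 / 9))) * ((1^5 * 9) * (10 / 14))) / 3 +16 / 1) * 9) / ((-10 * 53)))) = -1813925 / 48132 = -37.69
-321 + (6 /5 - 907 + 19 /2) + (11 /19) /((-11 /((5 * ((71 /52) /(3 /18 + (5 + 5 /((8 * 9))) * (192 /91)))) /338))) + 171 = -132841336547 /126962940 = -1046.30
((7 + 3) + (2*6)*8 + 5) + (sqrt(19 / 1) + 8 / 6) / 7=sqrt(19) / 7 + 2335 / 21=111.81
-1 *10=-10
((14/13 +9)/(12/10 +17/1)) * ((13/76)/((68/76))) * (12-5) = 655/884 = 0.74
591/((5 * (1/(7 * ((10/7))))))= 1182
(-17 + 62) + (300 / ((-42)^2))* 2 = 6665 / 147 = 45.34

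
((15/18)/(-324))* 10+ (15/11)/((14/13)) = 92845/74844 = 1.24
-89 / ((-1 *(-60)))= -89 / 60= -1.48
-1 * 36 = -36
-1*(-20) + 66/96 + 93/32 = 755/32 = 23.59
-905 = -905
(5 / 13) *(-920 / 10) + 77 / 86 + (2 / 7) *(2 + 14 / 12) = -788497 / 23478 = -33.58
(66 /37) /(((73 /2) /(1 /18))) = 22 /8103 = 0.00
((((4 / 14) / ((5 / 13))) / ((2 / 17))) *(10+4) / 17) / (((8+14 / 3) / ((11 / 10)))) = 0.45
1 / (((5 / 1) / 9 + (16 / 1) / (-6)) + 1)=-9 / 10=-0.90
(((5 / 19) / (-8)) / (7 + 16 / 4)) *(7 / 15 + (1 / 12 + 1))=-31 / 6688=-0.00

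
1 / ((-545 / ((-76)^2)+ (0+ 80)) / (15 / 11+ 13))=0.18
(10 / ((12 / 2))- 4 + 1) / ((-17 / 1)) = 4 / 51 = 0.08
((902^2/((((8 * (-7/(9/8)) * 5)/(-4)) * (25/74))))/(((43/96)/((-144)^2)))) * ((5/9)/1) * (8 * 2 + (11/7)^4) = 397432811893911552/18067525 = 21997081055.31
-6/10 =-3/5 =-0.60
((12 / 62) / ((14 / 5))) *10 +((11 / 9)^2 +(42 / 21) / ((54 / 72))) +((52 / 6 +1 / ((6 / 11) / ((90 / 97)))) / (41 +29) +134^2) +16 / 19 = 17961.84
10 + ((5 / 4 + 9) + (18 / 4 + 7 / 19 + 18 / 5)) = 10913 / 380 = 28.72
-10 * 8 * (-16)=1280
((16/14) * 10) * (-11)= -880/7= -125.71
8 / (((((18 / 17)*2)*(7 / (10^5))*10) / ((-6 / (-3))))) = 10793.65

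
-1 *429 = -429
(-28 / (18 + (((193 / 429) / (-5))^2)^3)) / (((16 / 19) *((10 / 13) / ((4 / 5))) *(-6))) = 118179978886304960625 / 369098846037299911684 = 0.32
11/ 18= 0.61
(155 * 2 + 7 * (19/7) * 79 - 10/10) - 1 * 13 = 1797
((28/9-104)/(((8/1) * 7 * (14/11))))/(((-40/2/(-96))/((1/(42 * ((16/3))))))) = -0.03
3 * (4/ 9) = 4/ 3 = 1.33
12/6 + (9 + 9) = 20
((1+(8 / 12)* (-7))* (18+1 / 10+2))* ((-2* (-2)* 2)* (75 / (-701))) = 63.08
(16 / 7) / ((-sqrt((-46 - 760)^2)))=-8 / 2821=-0.00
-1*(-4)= 4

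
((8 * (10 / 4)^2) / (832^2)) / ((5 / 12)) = 15 / 86528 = 0.00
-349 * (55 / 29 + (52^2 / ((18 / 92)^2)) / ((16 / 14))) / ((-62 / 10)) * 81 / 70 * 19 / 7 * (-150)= -1639178492.17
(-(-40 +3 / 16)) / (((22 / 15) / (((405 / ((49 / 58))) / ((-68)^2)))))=2.81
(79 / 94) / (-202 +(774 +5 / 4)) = 158 / 107771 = 0.00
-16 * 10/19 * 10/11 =-1600/209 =-7.66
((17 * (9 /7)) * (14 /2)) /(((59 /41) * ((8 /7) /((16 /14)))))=6273 /59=106.32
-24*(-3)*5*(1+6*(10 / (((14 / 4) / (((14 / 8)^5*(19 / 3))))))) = 10270035 / 16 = 641877.19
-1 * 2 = -2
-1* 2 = -2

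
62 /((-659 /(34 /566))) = -1054 /186497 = -0.01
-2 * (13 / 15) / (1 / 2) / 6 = -26 / 45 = -0.58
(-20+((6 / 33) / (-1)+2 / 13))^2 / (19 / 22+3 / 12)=360.19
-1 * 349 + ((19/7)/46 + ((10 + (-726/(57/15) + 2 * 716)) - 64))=838.01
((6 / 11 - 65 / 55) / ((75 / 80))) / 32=-7 / 330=-0.02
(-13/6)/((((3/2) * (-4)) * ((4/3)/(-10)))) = -65/24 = -2.71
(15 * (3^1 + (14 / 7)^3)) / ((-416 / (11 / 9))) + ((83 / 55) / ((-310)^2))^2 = -1056349293290783 / 2179047799500000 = -0.48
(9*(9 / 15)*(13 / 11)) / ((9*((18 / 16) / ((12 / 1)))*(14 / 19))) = 3952 / 385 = 10.26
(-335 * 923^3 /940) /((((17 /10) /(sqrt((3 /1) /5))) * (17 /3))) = -22533107.76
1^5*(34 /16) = 17 /8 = 2.12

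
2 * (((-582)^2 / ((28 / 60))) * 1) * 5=50808600 / 7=7258371.43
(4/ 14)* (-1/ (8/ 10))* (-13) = 65/ 14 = 4.64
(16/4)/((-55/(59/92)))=-59/1265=-0.05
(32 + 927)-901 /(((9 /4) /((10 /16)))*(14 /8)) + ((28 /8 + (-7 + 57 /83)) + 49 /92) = 391446707 /481068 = 813.70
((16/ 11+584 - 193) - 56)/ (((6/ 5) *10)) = 3701/ 132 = 28.04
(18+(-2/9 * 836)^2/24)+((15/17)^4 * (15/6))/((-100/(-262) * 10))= 236476999921/162364824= 1456.45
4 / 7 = 0.57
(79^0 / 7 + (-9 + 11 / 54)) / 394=-3271 / 148932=-0.02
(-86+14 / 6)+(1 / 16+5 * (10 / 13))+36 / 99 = -544963 / 6864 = -79.39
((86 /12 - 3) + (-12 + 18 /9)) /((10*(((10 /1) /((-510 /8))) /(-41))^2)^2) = -44605962666909 /163840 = -272253190.11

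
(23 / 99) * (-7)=-161 / 99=-1.63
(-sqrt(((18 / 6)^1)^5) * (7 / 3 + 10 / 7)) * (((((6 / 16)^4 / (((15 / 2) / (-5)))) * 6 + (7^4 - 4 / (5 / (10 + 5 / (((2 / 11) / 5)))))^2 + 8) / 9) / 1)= -60233970359 * sqrt(3) / 3072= -33961034.18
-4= -4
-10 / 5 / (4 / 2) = -1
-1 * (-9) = 9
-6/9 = -2/3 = -0.67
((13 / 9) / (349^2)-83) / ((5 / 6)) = -99.60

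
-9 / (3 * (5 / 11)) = -33 / 5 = -6.60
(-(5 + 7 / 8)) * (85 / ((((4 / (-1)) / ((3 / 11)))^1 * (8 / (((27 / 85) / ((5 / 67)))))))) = 255069 / 14080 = 18.12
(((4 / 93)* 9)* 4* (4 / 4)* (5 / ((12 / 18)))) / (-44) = -90 / 341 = -0.26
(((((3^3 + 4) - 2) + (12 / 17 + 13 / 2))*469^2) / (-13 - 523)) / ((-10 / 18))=36372357 / 1360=26744.38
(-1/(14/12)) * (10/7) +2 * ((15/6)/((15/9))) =87/49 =1.78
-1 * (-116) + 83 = 199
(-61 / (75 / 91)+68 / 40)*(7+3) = -10847 / 15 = -723.13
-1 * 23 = -23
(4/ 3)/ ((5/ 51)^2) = 3468/ 25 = 138.72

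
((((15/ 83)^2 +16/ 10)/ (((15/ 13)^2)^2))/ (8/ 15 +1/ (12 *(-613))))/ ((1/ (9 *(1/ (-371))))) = -3938365514564/ 93979062016875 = -0.04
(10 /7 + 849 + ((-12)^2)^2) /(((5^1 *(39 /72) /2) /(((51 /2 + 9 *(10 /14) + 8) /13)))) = 31188072 /637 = 48960.87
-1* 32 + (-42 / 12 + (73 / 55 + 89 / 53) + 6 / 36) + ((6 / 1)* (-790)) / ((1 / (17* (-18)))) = 12683815102 / 8745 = 1450407.67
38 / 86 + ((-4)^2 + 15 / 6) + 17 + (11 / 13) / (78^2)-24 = 40614215 / 3400956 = 11.94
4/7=0.57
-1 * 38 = -38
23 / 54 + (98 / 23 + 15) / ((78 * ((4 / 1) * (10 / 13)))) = 25147 / 49680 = 0.51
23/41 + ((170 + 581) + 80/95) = 586122/779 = 752.40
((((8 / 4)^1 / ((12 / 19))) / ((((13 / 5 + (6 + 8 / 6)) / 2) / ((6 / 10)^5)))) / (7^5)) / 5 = 4617 / 7825759375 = 0.00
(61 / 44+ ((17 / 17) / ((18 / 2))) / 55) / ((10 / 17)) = 46733 / 19800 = 2.36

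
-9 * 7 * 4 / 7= -36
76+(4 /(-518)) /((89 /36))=1751804 /23051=76.00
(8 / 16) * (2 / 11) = 1 / 11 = 0.09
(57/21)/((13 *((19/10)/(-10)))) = -100/91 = -1.10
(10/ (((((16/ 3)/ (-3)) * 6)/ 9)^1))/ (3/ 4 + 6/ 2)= -9/ 4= -2.25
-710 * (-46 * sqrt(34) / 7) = 32660 * sqrt(34) / 7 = 27205.56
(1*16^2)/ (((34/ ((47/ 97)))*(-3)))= -6016/ 4947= -1.22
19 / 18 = 1.06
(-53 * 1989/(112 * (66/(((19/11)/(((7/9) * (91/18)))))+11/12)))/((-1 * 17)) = 0.37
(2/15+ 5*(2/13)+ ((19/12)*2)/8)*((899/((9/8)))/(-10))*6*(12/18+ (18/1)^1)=-11620.71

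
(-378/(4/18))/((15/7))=-3969/5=-793.80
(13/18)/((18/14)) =0.56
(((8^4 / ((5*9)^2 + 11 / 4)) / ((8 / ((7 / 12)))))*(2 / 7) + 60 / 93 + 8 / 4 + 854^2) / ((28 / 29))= 7977056971711 / 10560522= 755365.78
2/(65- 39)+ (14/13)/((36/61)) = 1.90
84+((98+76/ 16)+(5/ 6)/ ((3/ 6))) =2261/ 12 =188.42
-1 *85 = -85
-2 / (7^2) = -2 / 49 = -0.04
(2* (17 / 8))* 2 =17 / 2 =8.50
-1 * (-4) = 4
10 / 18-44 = -391 / 9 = -43.44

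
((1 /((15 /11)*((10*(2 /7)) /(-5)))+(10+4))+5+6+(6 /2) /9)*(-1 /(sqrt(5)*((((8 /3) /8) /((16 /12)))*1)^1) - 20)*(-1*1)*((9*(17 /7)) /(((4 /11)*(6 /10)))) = 269841*sqrt(5) /140+1349205 /28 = 52495.77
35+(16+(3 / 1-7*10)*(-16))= 1123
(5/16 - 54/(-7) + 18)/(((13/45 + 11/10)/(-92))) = -120681/70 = -1724.01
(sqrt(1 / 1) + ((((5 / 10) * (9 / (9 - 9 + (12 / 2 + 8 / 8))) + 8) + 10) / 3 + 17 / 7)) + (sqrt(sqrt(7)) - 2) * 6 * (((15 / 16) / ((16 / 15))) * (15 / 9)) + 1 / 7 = -3491 / 448 + 1125 * 7^(1 / 4) / 128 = 6.50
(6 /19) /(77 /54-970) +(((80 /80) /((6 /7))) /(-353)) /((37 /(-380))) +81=3155317824529 /38938380531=81.03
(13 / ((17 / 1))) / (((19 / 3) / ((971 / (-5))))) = -37869 / 1615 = -23.45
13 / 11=1.18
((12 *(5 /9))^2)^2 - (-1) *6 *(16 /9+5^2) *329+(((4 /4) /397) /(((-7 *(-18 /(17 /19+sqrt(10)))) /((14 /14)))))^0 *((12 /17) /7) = 528552086 /9639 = 54834.74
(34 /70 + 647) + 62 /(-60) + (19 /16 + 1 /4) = 647.89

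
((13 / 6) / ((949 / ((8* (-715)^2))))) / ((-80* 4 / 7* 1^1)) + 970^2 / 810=90572815 / 94608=957.35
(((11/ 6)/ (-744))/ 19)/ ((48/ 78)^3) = -24167/ 43425792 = -0.00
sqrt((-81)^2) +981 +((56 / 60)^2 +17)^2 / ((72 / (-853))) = -2721.73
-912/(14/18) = -8208/7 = -1172.57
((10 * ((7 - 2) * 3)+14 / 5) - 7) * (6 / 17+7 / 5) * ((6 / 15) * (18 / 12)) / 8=325863 / 17000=19.17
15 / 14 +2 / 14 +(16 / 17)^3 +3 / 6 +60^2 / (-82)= -58311052 / 1410031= -41.35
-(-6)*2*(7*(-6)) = -504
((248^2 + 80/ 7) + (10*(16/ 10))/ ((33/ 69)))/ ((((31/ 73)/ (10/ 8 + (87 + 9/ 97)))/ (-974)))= -12471290011.41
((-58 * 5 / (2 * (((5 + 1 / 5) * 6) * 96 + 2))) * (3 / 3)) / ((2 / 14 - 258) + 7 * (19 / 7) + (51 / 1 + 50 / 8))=2030 / 7620381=0.00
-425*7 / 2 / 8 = -2975 / 16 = -185.94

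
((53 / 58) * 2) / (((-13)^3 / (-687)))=36411 / 63713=0.57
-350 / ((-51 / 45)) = 5250 / 17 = 308.82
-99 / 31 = -3.19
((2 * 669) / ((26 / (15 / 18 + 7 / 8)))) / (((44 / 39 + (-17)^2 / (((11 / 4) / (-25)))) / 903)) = -272452257 / 9012928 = -30.23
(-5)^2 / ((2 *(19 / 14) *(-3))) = -3.07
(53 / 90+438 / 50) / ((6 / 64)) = 99.72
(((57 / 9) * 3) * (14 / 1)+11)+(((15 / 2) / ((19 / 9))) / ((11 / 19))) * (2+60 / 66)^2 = 437807 / 1331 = 328.93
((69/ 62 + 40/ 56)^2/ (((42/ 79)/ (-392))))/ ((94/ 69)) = -1142618633/ 632338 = -1806.97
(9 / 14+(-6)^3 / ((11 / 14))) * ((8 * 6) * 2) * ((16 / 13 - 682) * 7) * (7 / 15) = 644081760 / 11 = 58552887.27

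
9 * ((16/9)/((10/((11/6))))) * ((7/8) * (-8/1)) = -308/15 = -20.53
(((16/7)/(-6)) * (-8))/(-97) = -64/2037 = -0.03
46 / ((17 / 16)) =736 / 17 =43.29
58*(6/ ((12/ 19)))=551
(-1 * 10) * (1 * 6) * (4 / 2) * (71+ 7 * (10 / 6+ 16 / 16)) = -10760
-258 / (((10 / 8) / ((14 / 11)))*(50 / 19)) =-137256 / 1375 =-99.82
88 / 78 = 44 / 39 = 1.13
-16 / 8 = -2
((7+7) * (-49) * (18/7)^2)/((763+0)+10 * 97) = -4536/1733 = -2.62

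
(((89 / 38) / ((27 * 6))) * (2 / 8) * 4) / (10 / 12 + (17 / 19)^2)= 1691 / 191106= 0.01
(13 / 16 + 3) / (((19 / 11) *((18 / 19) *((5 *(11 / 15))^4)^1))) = 549 / 42592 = 0.01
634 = 634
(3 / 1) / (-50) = -3 / 50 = -0.06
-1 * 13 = -13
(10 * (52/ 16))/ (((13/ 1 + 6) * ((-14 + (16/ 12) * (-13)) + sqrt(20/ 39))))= -119145/ 2181352- 195 * sqrt(195)/ 2181352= -0.06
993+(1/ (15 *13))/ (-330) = 63899549/ 64350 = 993.00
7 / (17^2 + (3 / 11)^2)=847 / 34978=0.02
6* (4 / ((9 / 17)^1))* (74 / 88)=38.12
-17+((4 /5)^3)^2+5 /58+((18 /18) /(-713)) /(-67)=-720890092197 /43292468750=-16.65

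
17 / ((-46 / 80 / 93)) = -63240 / 23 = -2749.57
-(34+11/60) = -2051/60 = -34.18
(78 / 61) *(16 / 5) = 1248 / 305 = 4.09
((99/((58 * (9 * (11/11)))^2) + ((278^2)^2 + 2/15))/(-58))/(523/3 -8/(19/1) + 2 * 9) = -536597.23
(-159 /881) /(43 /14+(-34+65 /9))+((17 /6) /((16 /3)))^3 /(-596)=378329780341 /51393397129216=0.01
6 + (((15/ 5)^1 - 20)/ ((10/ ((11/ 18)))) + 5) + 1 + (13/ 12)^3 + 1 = 114329/ 8640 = 13.23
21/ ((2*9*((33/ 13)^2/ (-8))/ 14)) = -20.28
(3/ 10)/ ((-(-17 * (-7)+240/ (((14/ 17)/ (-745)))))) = 21/ 15189670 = 0.00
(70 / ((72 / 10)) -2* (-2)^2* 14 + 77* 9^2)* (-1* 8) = -441700 / 9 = -49077.78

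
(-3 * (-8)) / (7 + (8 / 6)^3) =648 / 253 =2.56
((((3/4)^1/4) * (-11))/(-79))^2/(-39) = -363/20770048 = -0.00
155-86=69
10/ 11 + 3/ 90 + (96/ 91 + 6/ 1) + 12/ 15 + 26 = 208993/ 6006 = 34.80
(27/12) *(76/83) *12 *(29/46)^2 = 431433/43907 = 9.83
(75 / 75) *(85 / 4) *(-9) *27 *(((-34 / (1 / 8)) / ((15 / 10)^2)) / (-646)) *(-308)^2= -1741703040 / 19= -91668581.05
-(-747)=747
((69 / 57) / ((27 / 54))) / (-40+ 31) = -46 / 171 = -0.27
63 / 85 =0.74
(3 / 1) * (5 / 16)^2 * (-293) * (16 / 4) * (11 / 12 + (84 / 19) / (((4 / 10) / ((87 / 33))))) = -552151175 / 53504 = -10319.81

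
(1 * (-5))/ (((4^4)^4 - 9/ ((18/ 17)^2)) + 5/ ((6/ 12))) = -180/ 154618822727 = -0.00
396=396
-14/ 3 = -4.67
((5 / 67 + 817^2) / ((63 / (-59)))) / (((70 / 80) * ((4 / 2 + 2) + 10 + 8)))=-502587488 / 15477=-32473.19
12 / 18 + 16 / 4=14 / 3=4.67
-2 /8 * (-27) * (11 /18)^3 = 1331 /864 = 1.54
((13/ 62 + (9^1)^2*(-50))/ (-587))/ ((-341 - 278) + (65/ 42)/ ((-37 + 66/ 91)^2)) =-8207984565861/ 736430756088143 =-0.01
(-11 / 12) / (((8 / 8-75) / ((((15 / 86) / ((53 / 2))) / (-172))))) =-55 / 116028448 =-0.00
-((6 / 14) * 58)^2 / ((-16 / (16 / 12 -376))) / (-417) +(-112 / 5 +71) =2836678 / 34055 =83.30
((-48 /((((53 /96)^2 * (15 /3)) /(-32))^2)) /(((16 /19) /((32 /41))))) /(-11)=158638912045056 /88965173275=1783.16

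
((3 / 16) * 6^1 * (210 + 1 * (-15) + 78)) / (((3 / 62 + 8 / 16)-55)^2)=2361177 / 22794752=0.10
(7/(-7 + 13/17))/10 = -119/1060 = -0.11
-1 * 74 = -74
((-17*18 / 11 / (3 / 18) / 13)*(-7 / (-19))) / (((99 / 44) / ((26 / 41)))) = -11424 / 8569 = -1.33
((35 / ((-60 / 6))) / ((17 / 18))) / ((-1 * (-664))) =-63 / 11288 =-0.01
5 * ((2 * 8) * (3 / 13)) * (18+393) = 98640 / 13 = 7587.69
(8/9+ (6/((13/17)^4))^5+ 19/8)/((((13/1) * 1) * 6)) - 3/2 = 21317.85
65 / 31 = 2.10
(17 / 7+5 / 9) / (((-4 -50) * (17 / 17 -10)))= 94 / 15309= 0.01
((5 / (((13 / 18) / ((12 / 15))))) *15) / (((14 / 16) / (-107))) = -924480 / 91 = -10159.12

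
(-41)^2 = 1681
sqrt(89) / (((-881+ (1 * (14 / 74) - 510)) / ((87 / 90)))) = -1073 * sqrt(89) / 1543800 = -0.01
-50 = -50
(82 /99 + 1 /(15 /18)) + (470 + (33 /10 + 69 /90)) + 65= 267842 /495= 541.09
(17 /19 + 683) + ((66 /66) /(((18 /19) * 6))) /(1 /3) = 684.42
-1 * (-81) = 81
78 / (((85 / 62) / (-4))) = -19344 / 85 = -227.58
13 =13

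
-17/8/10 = -17/80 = -0.21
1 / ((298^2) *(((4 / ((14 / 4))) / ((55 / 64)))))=385 / 45467648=0.00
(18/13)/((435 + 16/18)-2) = 162/50765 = 0.00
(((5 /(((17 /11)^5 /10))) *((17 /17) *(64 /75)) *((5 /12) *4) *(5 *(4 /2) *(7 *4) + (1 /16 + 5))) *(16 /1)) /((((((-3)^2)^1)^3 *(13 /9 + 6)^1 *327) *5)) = 0.00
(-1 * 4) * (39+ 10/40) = -157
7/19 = 0.37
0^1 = 0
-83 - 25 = -108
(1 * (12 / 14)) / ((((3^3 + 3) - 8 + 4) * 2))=3 / 182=0.02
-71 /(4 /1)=-71 /4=-17.75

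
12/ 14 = 6/ 7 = 0.86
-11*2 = -22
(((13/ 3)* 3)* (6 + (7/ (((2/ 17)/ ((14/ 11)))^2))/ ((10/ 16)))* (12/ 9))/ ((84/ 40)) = 82851184/ 7623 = 10868.58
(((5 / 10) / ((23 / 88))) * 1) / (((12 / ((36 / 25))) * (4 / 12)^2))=1188 / 575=2.07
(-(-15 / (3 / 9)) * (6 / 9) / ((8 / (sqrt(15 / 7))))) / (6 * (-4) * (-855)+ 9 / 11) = 55 * sqrt(105) / 2106804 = 0.00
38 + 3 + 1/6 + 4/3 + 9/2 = 47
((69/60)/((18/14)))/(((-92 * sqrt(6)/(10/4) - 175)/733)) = -103261375/20249604 + 5428598 * sqrt(6)/5062401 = -2.47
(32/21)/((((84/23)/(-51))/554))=-1732912/147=-11788.52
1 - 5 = -4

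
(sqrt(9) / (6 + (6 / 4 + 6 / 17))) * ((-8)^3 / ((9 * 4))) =-4352 / 801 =-5.43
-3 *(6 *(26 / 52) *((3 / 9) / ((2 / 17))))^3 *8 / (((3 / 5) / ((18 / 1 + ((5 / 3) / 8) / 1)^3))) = -148295288.84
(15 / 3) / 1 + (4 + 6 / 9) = 29 / 3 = 9.67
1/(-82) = -1/82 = -0.01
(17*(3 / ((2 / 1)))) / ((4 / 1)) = 51 / 8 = 6.38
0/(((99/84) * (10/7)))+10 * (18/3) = 60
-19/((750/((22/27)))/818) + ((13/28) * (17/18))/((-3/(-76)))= -818843/141750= -5.78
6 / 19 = 0.32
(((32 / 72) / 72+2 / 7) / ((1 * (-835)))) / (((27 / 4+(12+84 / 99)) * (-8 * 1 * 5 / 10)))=3641 / 816534810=0.00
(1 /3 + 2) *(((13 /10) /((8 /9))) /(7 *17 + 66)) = 273 /14800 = 0.02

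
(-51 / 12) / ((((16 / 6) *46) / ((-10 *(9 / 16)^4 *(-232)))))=-48518595 / 6029312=-8.05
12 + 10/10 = 13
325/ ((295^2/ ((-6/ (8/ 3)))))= -117/ 13924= -0.01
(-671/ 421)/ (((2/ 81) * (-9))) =6039/ 842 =7.17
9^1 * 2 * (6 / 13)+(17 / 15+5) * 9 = 4128 / 65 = 63.51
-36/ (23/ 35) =-1260/ 23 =-54.78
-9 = -9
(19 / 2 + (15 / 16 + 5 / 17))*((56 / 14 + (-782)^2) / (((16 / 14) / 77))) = 120267759381 / 272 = 442160880.08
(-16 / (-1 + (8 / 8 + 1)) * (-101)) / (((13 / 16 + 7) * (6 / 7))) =241.32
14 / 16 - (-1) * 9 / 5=107 / 40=2.68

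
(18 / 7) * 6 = 108 / 7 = 15.43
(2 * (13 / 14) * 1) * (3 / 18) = 13 / 42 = 0.31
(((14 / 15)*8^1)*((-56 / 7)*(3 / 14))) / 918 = -32 / 2295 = -0.01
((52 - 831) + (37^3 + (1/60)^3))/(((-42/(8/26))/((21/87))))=-10772784001/122148000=-88.19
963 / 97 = 9.93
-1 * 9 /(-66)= 3 /22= 0.14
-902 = -902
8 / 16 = 1 / 2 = 0.50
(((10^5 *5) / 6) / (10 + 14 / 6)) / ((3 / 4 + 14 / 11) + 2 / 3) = 6600000 / 2627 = 2512.37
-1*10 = -10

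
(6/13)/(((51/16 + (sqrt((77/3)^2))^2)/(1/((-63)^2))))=0.00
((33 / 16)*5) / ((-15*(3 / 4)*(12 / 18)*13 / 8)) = -11 / 13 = -0.85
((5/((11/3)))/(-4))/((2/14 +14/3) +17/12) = -315/5753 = -0.05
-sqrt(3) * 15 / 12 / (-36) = 5 * sqrt(3) / 144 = 0.06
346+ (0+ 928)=1274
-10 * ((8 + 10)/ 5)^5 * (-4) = 15116544/ 625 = 24186.47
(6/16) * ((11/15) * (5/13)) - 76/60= -1811/1560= -1.16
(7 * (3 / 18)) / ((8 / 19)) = 133 / 48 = 2.77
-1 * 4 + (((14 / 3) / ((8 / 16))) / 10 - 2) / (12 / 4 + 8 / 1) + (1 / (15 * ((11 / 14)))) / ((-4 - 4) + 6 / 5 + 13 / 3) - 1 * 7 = -67957 / 6105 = -11.13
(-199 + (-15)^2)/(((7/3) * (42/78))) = 1014/49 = 20.69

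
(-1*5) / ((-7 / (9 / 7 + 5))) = 4.49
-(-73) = 73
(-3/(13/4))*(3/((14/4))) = -72/91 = -0.79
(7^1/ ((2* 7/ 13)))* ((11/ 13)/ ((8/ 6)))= 33/ 8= 4.12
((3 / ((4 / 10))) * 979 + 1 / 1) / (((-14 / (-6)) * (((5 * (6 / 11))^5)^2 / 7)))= 380942955114887 / 393660000000000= 0.97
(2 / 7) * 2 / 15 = 4 / 105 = 0.04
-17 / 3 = -5.67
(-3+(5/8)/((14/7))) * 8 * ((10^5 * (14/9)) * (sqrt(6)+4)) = -120400000/9 - 30100000 * sqrt(6)/9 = -21569960.14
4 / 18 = 0.22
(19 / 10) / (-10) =-19 / 100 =-0.19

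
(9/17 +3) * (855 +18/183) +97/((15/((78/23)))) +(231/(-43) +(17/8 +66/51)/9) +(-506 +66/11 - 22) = 309269512583/123071160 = 2512.93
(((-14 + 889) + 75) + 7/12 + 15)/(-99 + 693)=11587/7128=1.63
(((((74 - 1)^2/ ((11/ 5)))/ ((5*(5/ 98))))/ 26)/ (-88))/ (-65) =261121/ 4089800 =0.06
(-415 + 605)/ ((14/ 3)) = 285/ 7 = 40.71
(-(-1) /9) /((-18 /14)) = -7 /81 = -0.09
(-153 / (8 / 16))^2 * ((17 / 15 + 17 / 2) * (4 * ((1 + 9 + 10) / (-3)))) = -24054048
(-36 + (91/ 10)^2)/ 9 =4681/ 900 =5.20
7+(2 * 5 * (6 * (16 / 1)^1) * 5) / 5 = 967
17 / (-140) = -17 / 140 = -0.12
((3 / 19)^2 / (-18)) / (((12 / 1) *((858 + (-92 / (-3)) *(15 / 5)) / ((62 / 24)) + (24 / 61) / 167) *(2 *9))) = -315797 / 18111102501888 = -0.00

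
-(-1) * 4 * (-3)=-12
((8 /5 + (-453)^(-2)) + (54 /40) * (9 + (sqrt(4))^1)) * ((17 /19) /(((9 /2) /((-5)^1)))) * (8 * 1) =-4590937108 /35090739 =-130.83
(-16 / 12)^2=1.78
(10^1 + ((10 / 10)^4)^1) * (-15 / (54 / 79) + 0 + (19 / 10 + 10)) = -4972 / 45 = -110.49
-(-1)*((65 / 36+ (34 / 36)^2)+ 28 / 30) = 2941 / 810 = 3.63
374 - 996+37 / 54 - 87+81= -33875 / 54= -627.31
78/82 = 39/41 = 0.95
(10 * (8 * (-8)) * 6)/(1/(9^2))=-311040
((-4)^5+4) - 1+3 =-1018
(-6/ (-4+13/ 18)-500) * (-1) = 29392/ 59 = 498.17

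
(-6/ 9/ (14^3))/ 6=-1/ 24696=-0.00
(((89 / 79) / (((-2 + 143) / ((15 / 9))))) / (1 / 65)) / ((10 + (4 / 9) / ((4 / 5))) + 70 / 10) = 28925 / 586654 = 0.05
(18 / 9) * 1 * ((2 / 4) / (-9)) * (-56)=56 / 9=6.22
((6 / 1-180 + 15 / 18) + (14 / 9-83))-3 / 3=-4601 / 18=-255.61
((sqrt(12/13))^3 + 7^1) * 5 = 120 * sqrt(39)/169 + 35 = 39.43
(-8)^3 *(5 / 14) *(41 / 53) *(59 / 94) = -1548160 / 17437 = -88.79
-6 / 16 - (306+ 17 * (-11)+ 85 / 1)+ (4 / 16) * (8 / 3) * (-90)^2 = 41565 / 8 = 5195.62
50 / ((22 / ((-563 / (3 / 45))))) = -19193.18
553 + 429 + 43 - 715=310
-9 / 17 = -0.53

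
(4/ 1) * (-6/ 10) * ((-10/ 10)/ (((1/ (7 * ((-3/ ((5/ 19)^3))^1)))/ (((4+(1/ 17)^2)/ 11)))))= -1999837476/ 1986875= -1006.52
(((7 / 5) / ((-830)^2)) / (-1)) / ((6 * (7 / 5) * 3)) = -1 / 12400200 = -0.00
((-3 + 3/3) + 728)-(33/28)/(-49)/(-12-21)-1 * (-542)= 1739695/1372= 1268.00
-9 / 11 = -0.82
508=508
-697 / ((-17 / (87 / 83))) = 3567 / 83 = 42.98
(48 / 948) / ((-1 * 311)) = -4 / 24569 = -0.00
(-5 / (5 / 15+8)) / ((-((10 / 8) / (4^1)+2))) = 0.26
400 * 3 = 1200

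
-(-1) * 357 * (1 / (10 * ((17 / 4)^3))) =672 / 1445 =0.47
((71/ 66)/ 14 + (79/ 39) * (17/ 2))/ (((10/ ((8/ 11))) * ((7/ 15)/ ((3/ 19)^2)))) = 1869705/ 27824797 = 0.07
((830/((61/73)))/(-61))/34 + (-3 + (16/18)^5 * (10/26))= -3.27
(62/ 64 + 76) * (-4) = -2463/ 8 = -307.88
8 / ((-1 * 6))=-4 / 3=-1.33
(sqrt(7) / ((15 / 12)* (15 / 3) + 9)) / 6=2* sqrt(7) / 183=0.03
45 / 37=1.22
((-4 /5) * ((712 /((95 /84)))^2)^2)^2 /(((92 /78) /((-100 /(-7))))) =29187089034705494287227111313251105767424 /152586699196484375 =191282000255615792686180.30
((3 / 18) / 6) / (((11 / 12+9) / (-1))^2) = 4 / 14161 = 0.00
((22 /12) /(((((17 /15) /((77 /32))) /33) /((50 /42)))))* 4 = 166375 /272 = 611.67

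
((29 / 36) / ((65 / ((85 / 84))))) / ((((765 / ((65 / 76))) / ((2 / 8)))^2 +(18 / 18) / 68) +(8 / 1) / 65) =544765 / 556071639639012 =0.00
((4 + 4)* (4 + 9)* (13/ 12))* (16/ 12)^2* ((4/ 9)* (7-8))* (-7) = 151424/ 243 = 623.14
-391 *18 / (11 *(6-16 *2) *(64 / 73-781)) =-85629 / 2714569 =-0.03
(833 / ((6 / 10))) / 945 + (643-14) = 51068 / 81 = 630.47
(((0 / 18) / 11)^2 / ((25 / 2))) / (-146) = 0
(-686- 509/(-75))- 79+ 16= -55666/75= -742.21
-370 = -370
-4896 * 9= -44064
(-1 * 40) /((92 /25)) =-250 /23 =-10.87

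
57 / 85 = 0.67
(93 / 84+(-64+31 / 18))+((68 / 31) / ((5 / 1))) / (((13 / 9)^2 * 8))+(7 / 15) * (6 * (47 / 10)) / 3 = -1873327111 / 33005700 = -56.76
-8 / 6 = -4 / 3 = -1.33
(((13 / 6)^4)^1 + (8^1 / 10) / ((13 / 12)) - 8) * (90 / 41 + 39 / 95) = 4210999399 / 109371600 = 38.50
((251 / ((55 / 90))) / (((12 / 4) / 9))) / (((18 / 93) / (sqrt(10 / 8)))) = 70029*sqrt(5) / 22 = 7117.71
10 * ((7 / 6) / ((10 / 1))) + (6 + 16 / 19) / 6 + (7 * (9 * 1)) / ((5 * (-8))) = 1669 / 2280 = 0.73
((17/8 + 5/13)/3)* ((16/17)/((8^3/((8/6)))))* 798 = 11571/7072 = 1.64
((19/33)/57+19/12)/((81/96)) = 5048/2673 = 1.89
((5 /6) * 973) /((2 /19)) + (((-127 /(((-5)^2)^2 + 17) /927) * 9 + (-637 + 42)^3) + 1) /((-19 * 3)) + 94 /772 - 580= 5386997073061415 /1454904252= 3702647.14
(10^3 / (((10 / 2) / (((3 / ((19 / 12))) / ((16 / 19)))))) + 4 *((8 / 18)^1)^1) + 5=4111 / 9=456.78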